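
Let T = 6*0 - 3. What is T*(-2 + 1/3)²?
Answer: -25/3 ≈ -8.3333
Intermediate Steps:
T = -3 (T = 0 - 3 = -3)
T*(-2 + 1/3)² = -3*(-2 + 1/3)² = -3*(-2 + ⅓)² = -3*(-5/3)² = -3*25/9 = -25/3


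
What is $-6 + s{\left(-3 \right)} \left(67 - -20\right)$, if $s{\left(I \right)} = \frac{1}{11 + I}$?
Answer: $\frac{39}{8} \approx 4.875$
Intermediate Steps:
$-6 + s{\left(-3 \right)} \left(67 - -20\right) = -6 + \frac{67 - -20}{11 - 3} = -6 + \frac{67 + 20}{8} = -6 + \frac{1}{8} \cdot 87 = -6 + \frac{87}{8} = \frac{39}{8}$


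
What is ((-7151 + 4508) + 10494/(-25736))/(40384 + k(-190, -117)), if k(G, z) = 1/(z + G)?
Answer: -3480906299/53178669972 ≈ -0.065457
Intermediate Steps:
k(G, z) = 1/(G + z)
((-7151 + 4508) + 10494/(-25736))/(40384 + k(-190, -117)) = ((-7151 + 4508) + 10494/(-25736))/(40384 + 1/(-190 - 117)) = (-2643 + 10494*(-1/25736))/(40384 + 1/(-307)) = (-2643 - 5247/12868)/(40384 - 1/307) = -34015371/(12868*12397887/307) = -34015371/12868*307/12397887 = -3480906299/53178669972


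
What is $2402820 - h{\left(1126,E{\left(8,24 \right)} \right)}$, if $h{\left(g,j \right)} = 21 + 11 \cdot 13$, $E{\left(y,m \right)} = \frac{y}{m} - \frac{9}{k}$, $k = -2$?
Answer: $2402656$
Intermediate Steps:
$E{\left(y,m \right)} = \frac{9}{2} + \frac{y}{m}$ ($E{\left(y,m \right)} = \frac{y}{m} - \frac{9}{-2} = \frac{y}{m} - - \frac{9}{2} = \frac{y}{m} + \frac{9}{2} = \frac{9}{2} + \frac{y}{m}$)
$h{\left(g,j \right)} = 164$ ($h{\left(g,j \right)} = 21 + 143 = 164$)
$2402820 - h{\left(1126,E{\left(8,24 \right)} \right)} = 2402820 - 164 = 2402656$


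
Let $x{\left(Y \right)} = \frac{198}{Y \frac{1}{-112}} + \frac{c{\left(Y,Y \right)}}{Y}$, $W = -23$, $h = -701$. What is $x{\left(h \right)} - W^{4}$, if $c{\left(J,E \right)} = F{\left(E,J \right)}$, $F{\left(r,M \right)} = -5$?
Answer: $- \frac{196146360}{701} \approx -2.7981 \cdot 10^{5}$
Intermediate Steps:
$c{\left(J,E \right)} = -5$
$x{\left(Y \right)} = - \frac{22181}{Y}$ ($x{\left(Y \right)} = \frac{198}{Y \frac{1}{-112}} - \frac{5}{Y} = \frac{198}{Y \left(- \frac{1}{112}\right)} - \frac{5}{Y} = \frac{198}{\left(- \frac{1}{112}\right) Y} - \frac{5}{Y} = 198 \left(- \frac{112}{Y}\right) - \frac{5}{Y} = - \frac{22176}{Y} - \frac{5}{Y} = - \frac{22181}{Y}$)
$x{\left(h \right)} - W^{4} = - \frac{22181}{-701} - \left(-23\right)^{4} = \left(-22181\right) \left(- \frac{1}{701}\right) - 279841 = \frac{22181}{701} - 279841 = - \frac{196146360}{701}$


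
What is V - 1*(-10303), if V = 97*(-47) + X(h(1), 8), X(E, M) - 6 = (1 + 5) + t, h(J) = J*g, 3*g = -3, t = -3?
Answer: 5753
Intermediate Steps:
g = -1 (g = (⅓)*(-3) = -1)
h(J) = -J (h(J) = J*(-1) = -J)
X(E, M) = 9 (X(E, M) = 6 + ((1 + 5) - 3) = 6 + (6 - 3) = 6 + 3 = 9)
V = -4550 (V = 97*(-47) + 9 = -4559 + 9 = -4550)
V - 1*(-10303) = -4550 - 1*(-10303) = -4550 + 10303 = 5753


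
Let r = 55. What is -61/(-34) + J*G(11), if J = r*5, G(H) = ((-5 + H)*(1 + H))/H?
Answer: 61261/34 ≈ 1801.8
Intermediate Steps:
G(H) = (1 + H)*(-5 + H)/H (G(H) = ((1 + H)*(-5 + H))/H = (1 + H)*(-5 + H)/H)
J = 275 (J = 55*5 = 275)
-61/(-34) + J*G(11) = -61/(-34) + 275*(-4 + 11 - 5/11) = -61*(-1/34) + 275*(-4 + 11 - 5*1/11) = 61/34 + 275*(-4 + 11 - 5/11) = 61/34 + 275*(72/11) = 61/34 + 1800 = 61261/34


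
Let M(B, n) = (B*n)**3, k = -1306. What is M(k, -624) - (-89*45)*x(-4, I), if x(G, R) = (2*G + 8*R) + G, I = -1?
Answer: 541231792867264284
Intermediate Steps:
x(G, R) = 3*G + 8*R
M(B, n) = B**3*n**3
M(k, -624) - (-89*45)*x(-4, I) = (-1306)**3*(-624)**3 - (-89*45)*(3*(-4) + 8*(-1)) = -2227560616*(-242970624) - (-4005)*(-12 - 8) = 541231792867344384 - (-4005)*(-20) = 541231792867344384 - 1*80100 = 541231792867344384 - 80100 = 541231792867264284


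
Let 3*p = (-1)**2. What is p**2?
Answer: 1/9 ≈ 0.11111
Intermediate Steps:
p = 1/3 (p = (1/3)*(-1)**2 = (1/3)*1 = 1/3 ≈ 0.33333)
p**2 = (1/3)**2 = 1/9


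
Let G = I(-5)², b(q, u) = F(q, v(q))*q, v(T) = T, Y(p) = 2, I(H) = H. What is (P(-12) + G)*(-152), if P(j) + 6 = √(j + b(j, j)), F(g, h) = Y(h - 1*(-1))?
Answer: -2888 - 912*I ≈ -2888.0 - 912.0*I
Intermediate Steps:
F(g, h) = 2
b(q, u) = 2*q
G = 25 (G = (-5)² = 25)
P(j) = -6 + √3*√j (P(j) = -6 + √(j + 2*j) = -6 + √(3*j) = -6 + √3*√j)
(P(-12) + G)*(-152) = ((-6 + √3*√(-12)) + 25)*(-152) = ((-6 + √3*(2*I*√3)) + 25)*(-152) = ((-6 + 6*I) + 25)*(-152) = (19 + 6*I)*(-152) = -2888 - 912*I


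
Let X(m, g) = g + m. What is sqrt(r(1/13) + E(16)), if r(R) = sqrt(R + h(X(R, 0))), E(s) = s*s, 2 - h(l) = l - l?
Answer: sqrt(43264 + 39*sqrt(39))/13 ≈ 16.045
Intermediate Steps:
h(l) = 2 (h(l) = 2 - (l - l) = 2 - 1*0 = 2 + 0 = 2)
E(s) = s**2
r(R) = sqrt(2 + R) (r(R) = sqrt(R + 2) = sqrt(2 + R))
sqrt(r(1/13) + E(16)) = sqrt(sqrt(2 + 1/13) + 16**2) = sqrt(sqrt(2 + 1/13) + 256) = sqrt(sqrt(27/13) + 256) = sqrt(3*sqrt(39)/13 + 256) = sqrt(256 + 3*sqrt(39)/13)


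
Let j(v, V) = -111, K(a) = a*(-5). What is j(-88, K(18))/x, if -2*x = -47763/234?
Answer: -1924/1769 ≈ -1.0876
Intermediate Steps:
K(a) = -5*a
x = 5307/52 (x = -(-47763)/(2*234) = -½*(-5307/26) = 5307/52 ≈ 102.06)
j(-88, K(18))/x = -111/5307/52 = -111*52/5307 = -1924/1769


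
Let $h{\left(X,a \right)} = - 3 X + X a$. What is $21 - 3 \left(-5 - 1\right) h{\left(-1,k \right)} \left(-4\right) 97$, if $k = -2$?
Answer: $-733320$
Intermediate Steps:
$21 - 3 \left(-5 - 1\right) h{\left(-1,k \right)} \left(-4\right) 97 = 21 - 3 \left(-5 - 1\right) \left(- (-3 - 2)\right) \left(-4\right) 97 = 21 - 3 \left(- 6 \left(\left(-1\right) \left(-5\right)\right)\right) \left(-4\right) 97 = 21 - 3 \left(\left(-6\right) 5\right) \left(-4\right) 97 = 21 \left(-3\right) \left(-30\right) \left(-4\right) 97 = 21 \cdot 90 \left(-4\right) 97 = 21 \left(-360\right) 97 = \left(-7560\right) 97 = -733320$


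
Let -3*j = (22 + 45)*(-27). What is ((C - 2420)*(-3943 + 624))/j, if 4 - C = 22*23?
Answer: 3232706/201 ≈ 16083.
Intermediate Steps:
C = -502 (C = 4 - 22*23 = 4 - 1*506 = 4 - 506 = -502)
j = 603 (j = -(22 + 45)*(-27)/3 = -67*(-27)/3 = -⅓*(-1809) = 603)
((C - 2420)*(-3943 + 624))/j = ((-502 - 2420)*(-3943 + 624))/603 = -2922*(-3319)*(1/603) = 9698118*(1/603) = 3232706/201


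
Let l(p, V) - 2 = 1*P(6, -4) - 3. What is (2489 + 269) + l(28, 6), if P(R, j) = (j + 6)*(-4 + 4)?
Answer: 2757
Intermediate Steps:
P(R, j) = 0 (P(R, j) = (6 + j)*0 = 0)
l(p, V) = -1 (l(p, V) = 2 + (1*0 - 3) = 2 + (0 - 3) = 2 - 3 = -1)
(2489 + 269) + l(28, 6) = (2489 + 269) - 1 = 2758 - 1 = 2757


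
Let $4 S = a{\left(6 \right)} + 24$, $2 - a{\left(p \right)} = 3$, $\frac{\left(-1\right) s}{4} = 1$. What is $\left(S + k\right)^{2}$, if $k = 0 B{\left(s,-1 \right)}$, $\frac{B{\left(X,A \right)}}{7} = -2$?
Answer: $\frac{529}{16} \approx 33.063$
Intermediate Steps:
$s = -4$ ($s = \left(-4\right) 1 = -4$)
$B{\left(X,A \right)} = -14$ ($B{\left(X,A \right)} = 7 \left(-2\right) = -14$)
$a{\left(p \right)} = -1$ ($a{\left(p \right)} = 2 - 3 = -1$)
$S = \frac{23}{4}$ ($S = \frac{-1 + 24}{4} = \frac{1}{4} \cdot 23 = \frac{23}{4} \approx 5.75$)
$k = 0$ ($k = 0 \left(-14\right) = 0$)
$\left(S + k\right)^{2} = \left(\frac{23}{4} + 0\right)^{2} = \left(\frac{23}{4}\right)^{2} = \frac{529}{16}$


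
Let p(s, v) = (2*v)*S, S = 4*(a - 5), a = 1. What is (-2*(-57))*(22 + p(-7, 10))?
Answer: -33972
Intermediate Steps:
S = -16 (S = 4*(1 - 5) = 4*(-4) = -16)
p(s, v) = -32*v (p(s, v) = (2*v)*(-16) = -32*v)
(-2*(-57))*(22 + p(-7, 10)) = (-2*(-57))*(22 - 32*10) = 114*(22 - 320) = 114*(-298) = -33972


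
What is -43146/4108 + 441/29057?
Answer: -12774303/1218022 ≈ -10.488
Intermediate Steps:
-43146/4108 + 441/29057 = -43146*1/4108 + 441*(1/29057) = -21573/2054 + 9/593 = -12774303/1218022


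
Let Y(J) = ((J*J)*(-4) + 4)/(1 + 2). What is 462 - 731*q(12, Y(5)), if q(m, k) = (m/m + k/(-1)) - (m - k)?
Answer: 8503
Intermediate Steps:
Y(J) = 4/3 - 4*J**2/3 (Y(J) = (J**2*(-4) + 4)/3 = (-4*J**2 + 4)*(1/3) = (4 - 4*J**2)*(1/3) = 4/3 - 4*J**2/3)
q(m, k) = 1 - m (q(m, k) = (1 + k*(-1)) + (k - m) = (1 - k) + (k - m) = 1 - m)
462 - 731*q(12, Y(5)) = 462 - 731*(1 - 1*12) = 462 - 731*(1 - 12) = 462 - 731*(-11) = 462 + 8041 = 8503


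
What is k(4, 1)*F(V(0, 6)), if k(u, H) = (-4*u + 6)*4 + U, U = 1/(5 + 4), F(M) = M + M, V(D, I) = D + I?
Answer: -1436/3 ≈ -478.67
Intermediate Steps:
F(M) = 2*M
U = 1/9 ≈ 0.11111
k(u, H) = 217/9 - 16*u (k(u, H) = (-4*u + 6)*4 + 1/9 = (6 - 4*u)*4 + 1/9 = (24 - 16*u) + 1/9 = 217/9 - 16*u)
k(4, 1)*F(V(0, 6)) = (217/9 - 16*4)*(2*(0 + 6)) = (217/9 - 64)*(2*6) = -359/9*12 = -1436/3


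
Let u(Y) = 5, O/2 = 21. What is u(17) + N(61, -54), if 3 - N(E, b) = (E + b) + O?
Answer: -41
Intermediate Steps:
O = 42 (O = 2*21 = 42)
N(E, b) = -39 - E - b (N(E, b) = 3 - ((E + b) + 42) = 3 - (42 + E + b) = 3 + (-42 - E - b) = -39 - E - b)
u(17) + N(61, -54) = 5 + (-39 - 1*61 - 1*(-54)) = 5 + (-39 - 61 + 54) = 5 - 46 = -41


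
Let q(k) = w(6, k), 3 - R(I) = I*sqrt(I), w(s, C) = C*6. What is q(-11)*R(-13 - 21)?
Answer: -198 - 2244*I*sqrt(34) ≈ -198.0 - 13085.0*I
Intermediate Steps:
w(s, C) = 6*C
R(I) = 3 - I**(3/2) (R(I) = 3 - I*sqrt(I) = 3 - I**(3/2))
q(k) = 6*k
q(-11)*R(-13 - 21) = (6*(-11))*(3 - (-13 - 21)**(3/2)) = -66*(3 - (-34)**(3/2)) = -66*(3 - (-34)*I*sqrt(34)) = -66*(3 + 34*I*sqrt(34)) = -198 - 2244*I*sqrt(34)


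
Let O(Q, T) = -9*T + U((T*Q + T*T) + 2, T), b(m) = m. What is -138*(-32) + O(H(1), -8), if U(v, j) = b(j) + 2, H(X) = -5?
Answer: 4482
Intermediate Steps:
U(v, j) = 2 + j (U(v, j) = j + 2 = 2 + j)
O(Q, T) = 2 - 8*T (O(Q, T) = -9*T + (2 + T) = 2 - 8*T)
-138*(-32) + O(H(1), -8) = -138*(-32) + (2 - 8*(-8)) = 4416 + (2 + 64) = 4416 + 66 = 4482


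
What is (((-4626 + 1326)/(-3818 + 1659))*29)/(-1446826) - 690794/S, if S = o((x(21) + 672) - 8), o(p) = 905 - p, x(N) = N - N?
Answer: -1078915699603448/376405528747 ≈ -2866.4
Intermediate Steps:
x(N) = 0
S = 241 (S = 905 - ((0 + 672) - 8) = 905 - (672 - 8) = 905 - 1*664 = 905 - 664 = 241)
(((-4626 + 1326)/(-3818 + 1659))*29)/(-1446826) - 690794/S = (((-4626 + 1326)/(-3818 + 1659))*29)/(-1446826) - 690794/241 = (-3300/(-2159)*29)*(-1/1446826) - 690794*1/241 = (-3300*(-1/2159)*29)*(-1/1446826) - 690794/241 = ((3300/2159)*29)*(-1/1446826) - 690794/241 = (95700/2159)*(-1/1446826) - 690794/241 = -47850/1561848667 - 690794/241 = -1078915699603448/376405528747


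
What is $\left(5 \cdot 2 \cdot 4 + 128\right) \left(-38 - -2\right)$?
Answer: $-6048$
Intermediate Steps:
$\left(5 \cdot 2 \cdot 4 + 128\right) \left(-38 - -2\right) = \left(10 \cdot 4 + 128\right) \left(-38 + 2\right) = \left(40 + 128\right) \left(-36\right) = 168 \left(-36\right) = -6048$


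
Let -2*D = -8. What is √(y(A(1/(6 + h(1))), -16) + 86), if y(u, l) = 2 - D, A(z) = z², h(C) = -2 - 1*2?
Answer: 2*√21 ≈ 9.1651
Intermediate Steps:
h(C) = -4 (h(C) = -2 - 2 = -4)
D = 4 (D = -½*(-8) = 4)
y(u, l) = -2 (y(u, l) = 2 - 1*4 = 2 - 4 = -2)
√(y(A(1/(6 + h(1))), -16) + 86) = √(-2 + 86) = √84 = 2*√21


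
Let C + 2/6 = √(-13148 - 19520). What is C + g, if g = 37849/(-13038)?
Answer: -14065/4346 + 2*I*√8167 ≈ -3.2363 + 180.74*I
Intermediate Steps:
C = -⅓ + 2*I*√8167 (C = -⅓ + √(-13148 - 19520) = -⅓ + √(-32668) = -⅓ + 2*I*√8167 ≈ -0.33333 + 180.74*I)
g = -37849/13038 (g = 37849*(-1/13038) = -37849/13038 ≈ -2.9030)
C + g = (-⅓ + 2*I*√8167) - 37849/13038 = -14065/4346 + 2*I*√8167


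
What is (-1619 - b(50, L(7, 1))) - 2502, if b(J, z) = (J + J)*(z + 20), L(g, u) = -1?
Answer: -6021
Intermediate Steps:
b(J, z) = 2*J*(20 + z) (b(J, z) = (2*J)*(20 + z) = 2*J*(20 + z))
(-1619 - b(50, L(7, 1))) - 2502 = (-1619 - 2*50*(20 - 1)) - 2502 = (-1619 - 2*50*19) - 2502 = (-1619 - 1*1900) - 2502 = (-1619 - 1900) - 2502 = -3519 - 2502 = -6021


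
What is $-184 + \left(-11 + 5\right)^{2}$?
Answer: $-148$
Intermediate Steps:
$-184 + \left(-11 + 5\right)^{2} = -184 + \left(-6\right)^{2} = -184 + 36 = -148$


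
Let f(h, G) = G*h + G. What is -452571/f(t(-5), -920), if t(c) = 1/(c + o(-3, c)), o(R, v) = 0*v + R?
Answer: 2811/5 ≈ 562.20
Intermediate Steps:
o(R, v) = R (o(R, v) = 0 + R = R)
t(c) = 1/(-3 + c) (t(c) = 1/(c - 3) = 1/(-3 + c))
f(h, G) = G + G*h
-452571/f(t(-5), -920) = -452571*(-1/(920*(1 + 1/(-3 - 5)))) = -452571*(-1/(920*(1 + 1/(-8)))) = -452571*(-1/(920*(1 - ⅛))) = -452571/((-920*7/8)) = -452571/(-805) = -452571*(-1/805) = 2811/5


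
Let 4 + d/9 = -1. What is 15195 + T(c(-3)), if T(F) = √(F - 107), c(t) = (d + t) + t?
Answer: 15195 + I*√158 ≈ 15195.0 + 12.57*I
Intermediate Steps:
d = -45 (d = -36 + 9*(-1) = -36 - 9 = -45)
c(t) = -45 + 2*t (c(t) = (-45 + t) + t = -45 + 2*t)
T(F) = √(-107 + F)
15195 + T(c(-3)) = 15195 + √(-107 + (-45 + 2*(-3))) = 15195 + √(-107 + (-45 - 6)) = 15195 + √(-107 - 51) = 15195 + √(-158) = 15195 + I*√158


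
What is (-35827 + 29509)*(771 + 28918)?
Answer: -187575102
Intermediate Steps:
(-35827 + 29509)*(771 + 28918) = -6318*29689 = -187575102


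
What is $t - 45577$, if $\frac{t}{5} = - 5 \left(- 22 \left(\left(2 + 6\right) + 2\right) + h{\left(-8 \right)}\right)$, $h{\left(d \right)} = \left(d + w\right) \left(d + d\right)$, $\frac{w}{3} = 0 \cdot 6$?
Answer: $-43277$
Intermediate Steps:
$w = 0$ ($w = 3 \cdot 0 \cdot 6 = 3 \cdot 0 = 0$)
$h{\left(d \right)} = 2 d^{2}$ ($h{\left(d \right)} = \left(d + 0\right) \left(d + d\right) = d 2 d = 2 d^{2}$)
$t = 2300$ ($t = 5 \left(- 5 \left(- 22 \left(\left(2 + 6\right) + 2\right) + 2 \left(-8\right)^{2}\right)\right) = 5 \left(- 5 \left(- 22 \left(8 + 2\right) + 2 \cdot 64\right)\right) = 5 \left(- 5 \left(\left(-22\right) 10 + 128\right)\right) = 5 \left(- 5 \left(-220 + 128\right)\right) = 5 \left(\left(-5\right) \left(-92\right)\right) = 5 \cdot 460 = 2300$)
$t - 45577 = 2300 - 45577 = -43277$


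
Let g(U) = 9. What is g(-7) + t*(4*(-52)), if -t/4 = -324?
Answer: -269559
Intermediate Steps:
t = 1296 (t = -4*(-324) = 1296)
g(-7) + t*(4*(-52)) = 9 + 1296*(4*(-52)) = 9 + 1296*(-208) = 9 - 269568 = -269559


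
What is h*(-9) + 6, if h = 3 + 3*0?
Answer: -21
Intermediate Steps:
h = 3 (h = 3 + 0 = 3)
h*(-9) + 6 = 3*(-9) + 6 = -27 + 6 = -21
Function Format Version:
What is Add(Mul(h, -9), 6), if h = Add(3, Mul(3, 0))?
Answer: -21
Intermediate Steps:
h = 3 (h = Add(3, 0) = 3)
Add(Mul(h, -9), 6) = Add(Mul(3, -9), 6) = Add(-27, 6) = -21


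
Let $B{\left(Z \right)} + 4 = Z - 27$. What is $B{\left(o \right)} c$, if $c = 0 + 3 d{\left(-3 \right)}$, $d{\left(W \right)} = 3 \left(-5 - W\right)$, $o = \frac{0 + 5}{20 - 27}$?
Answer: $\frac{3996}{7} \approx 570.86$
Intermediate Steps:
$o = - \frac{5}{7}$ ($o = \frac{5}{-7} = 5 \left(- \frac{1}{7}\right) = - \frac{5}{7} \approx -0.71429$)
$d{\left(W \right)} = -15 - 3 W$
$B{\left(Z \right)} = -31 + Z$ ($B{\left(Z \right)} = -4 + \left(Z - 27\right) = -4 + \left(-27 + Z\right) = -31 + Z$)
$c = -18$ ($c = 0 + 3 \left(-15 - -9\right) = 0 + 3 \left(-15 + 9\right) = 0 + 3 \left(-6\right) = 0 - 18 = -18$)
$B{\left(o \right)} c = \left(-31 - \frac{5}{7}\right) \left(-18\right) = \left(- \frac{222}{7}\right) \left(-18\right) = \frac{3996}{7}$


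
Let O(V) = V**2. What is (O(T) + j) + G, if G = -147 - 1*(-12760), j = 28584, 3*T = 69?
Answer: 41726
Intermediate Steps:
T = 23 (T = (1/3)*69 = 23)
G = 12613 (G = -147 + 12760 = 12613)
(O(T) + j) + G = (23**2 + 28584) + 12613 = (529 + 28584) + 12613 = 29113 + 12613 = 41726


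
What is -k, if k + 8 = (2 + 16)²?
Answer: -316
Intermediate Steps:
k = 316 (k = -8 + (2 + 16)² = -8 + 18² = -8 + 324 = 316)
-k = -1*316 = -316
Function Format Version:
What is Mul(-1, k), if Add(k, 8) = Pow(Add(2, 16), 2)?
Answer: -316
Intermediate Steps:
k = 316 (k = Add(-8, Pow(Add(2, 16), 2)) = Add(-8, Pow(18, 2)) = Add(-8, 324) = 316)
Mul(-1, k) = Mul(-1, 316) = -316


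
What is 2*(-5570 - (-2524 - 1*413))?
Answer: -5266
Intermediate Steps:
2*(-5570 - (-2524 - 1*413)) = 2*(-5570 - (-2524 - 413)) = 2*(-5570 - 1*(-2937)) = 2*(-5570 + 2937) = 2*(-2633) = -5266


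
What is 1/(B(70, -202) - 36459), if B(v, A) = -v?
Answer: -1/36529 ≈ -2.7375e-5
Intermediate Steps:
1/(B(70, -202) - 36459) = 1/(-1*70 - 36459) = 1/(-70 - 36459) = 1/(-36529) = -1/36529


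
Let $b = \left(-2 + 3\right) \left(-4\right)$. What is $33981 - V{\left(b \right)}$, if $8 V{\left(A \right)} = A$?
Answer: $\frac{67963}{2} \approx 33982.0$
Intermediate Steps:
$b = -4$ ($b = 1 \left(-4\right) = -4$)
$V{\left(A \right)} = \frac{A}{8}$
$33981 - V{\left(b \right)} = 33981 - \frac{1}{8} \left(-4\right) = 33981 - - \frac{1}{2} = 33981 + \frac{1}{2} = \frac{67963}{2}$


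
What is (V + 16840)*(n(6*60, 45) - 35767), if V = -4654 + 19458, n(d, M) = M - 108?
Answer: -1133804520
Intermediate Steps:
n(d, M) = -108 + M
V = 14804
(V + 16840)*(n(6*60, 45) - 35767) = (14804 + 16840)*((-108 + 45) - 35767) = 31644*(-63 - 35767) = 31644*(-35830) = -1133804520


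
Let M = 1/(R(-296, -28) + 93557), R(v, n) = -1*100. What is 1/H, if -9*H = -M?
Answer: 841113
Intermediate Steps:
R(v, n) = -100
M = 1/93457 (M = 1/(-100 + 93557) = 1/93457 ≈ 1.0700e-5)
H = 1/841113 (H = -(-1)/(9*93457) = -⅑*(-1/93457) = 1/841113 ≈ 1.1889e-6)
1/H = 1/(1/841113) = 841113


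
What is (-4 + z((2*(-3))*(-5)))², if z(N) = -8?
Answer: 144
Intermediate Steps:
(-4 + z((2*(-3))*(-5)))² = (-4 - 8)² = (-12)² = 144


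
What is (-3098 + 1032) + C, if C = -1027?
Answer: -3093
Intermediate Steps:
(-3098 + 1032) + C = (-3098 + 1032) - 1027 = -2066 - 1027 = -3093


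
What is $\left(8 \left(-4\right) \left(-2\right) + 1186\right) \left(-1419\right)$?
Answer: $-1773750$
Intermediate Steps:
$\left(8 \left(-4\right) \left(-2\right) + 1186\right) \left(-1419\right) = \left(\left(-32\right) \left(-2\right) + 1186\right) \left(-1419\right) = \left(64 + 1186\right) \left(-1419\right) = 1250 \left(-1419\right) = -1773750$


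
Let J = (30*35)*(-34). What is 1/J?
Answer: -1/35700 ≈ -2.8011e-5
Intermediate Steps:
J = -35700 (J = 1050*(-34) = -35700)
1/J = 1/(-35700) = -1/35700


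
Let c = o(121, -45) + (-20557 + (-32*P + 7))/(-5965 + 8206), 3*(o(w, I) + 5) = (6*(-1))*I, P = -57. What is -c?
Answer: -57253/747 ≈ -76.644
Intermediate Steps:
o(w, I) = -5 - 2*I (o(w, I) = -5 + ((6*(-1))*I)/3 = -5 + (-6*I)/3 = -5 - 2*I)
c = 57253/747 (c = (-5 - 2*(-45)) + (-20557 + (-32*(-57) + 7))/(-5965 + 8206) = (-5 + 90) + (-20557 + (1824 + 7))/2241 = 85 + (-20557 + 1831)*(1/2241) = 85 - 18726*1/2241 = 85 - 6242/747 = 57253/747 ≈ 76.644)
-c = -1*57253/747 = -57253/747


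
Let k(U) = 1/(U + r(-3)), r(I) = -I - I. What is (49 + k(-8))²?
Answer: 9409/4 ≈ 2352.3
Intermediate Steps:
r(I) = -2*I
k(U) = 1/(6 + U) (k(U) = 1/(U - 2*(-3)) = 1/(U + 6) = 1/(6 + U))
(49 + k(-8))² = (49 + 1/(6 - 8))² = (49 + 1/(-2))² = (49 - ½)² = (97/2)² = 9409/4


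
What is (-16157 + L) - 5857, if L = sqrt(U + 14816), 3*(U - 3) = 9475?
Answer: -22014 + 2*sqrt(40449)/3 ≈ -21880.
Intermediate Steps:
U = 9484/3 (U = 3 + (1/3)*9475 = 3 + 9475/3 = 9484/3 ≈ 3161.3)
L = 2*sqrt(40449)/3 (L = sqrt(9484/3 + 14816) = sqrt(53932/3) = 2*sqrt(40449)/3 ≈ 134.08)
(-16157 + L) - 5857 = (-16157 + 2*sqrt(40449)/3) - 5857 = -22014 + 2*sqrt(40449)/3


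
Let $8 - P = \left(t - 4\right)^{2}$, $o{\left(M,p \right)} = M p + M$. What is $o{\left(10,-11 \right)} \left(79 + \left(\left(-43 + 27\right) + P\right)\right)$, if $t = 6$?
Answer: $-6700$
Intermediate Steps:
$o{\left(M,p \right)} = M + M p$
$P = 4$ ($P = 8 - \left(6 - 4\right)^{2} = 8 - 2^{2} = 8 - 4 = 4$)
$o{\left(10,-11 \right)} \left(79 + \left(\left(-43 + 27\right) + P\right)\right) = 10 \left(1 - 11\right) \left(79 + \left(\left(-43 + 27\right) + 4\right)\right) = 10 \left(-10\right) \left(79 + \left(-16 + 4\right)\right) = - 100 \left(79 - 12\right) = \left(-100\right) 67 = -6700$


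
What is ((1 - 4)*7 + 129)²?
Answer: 11664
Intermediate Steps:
((1 - 4)*7 + 129)² = (-3*7 + 129)² = (-21 + 129)² = 108² = 11664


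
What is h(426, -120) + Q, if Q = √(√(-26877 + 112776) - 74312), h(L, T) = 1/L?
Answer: 1/426 + √(-74312 + √85899) ≈ 0.0023474 + 272.06*I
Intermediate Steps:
Q = √(-74312 + √85899) (Q = √(√85899 - 74312) = √(-74312 + √85899) ≈ 272.06*I)
h(426, -120) + Q = 1/426 + √(-74312 + √85899)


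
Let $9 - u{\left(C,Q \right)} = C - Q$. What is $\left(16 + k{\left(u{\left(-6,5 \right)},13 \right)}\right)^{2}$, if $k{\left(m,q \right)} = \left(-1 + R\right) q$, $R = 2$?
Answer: $841$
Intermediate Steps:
$u{\left(C,Q \right)} = 9 + Q - C$ ($u{\left(C,Q \right)} = 9 - \left(C - Q\right) = 9 + Q - C$)
$k{\left(m,q \right)} = q$ ($k{\left(m,q \right)} = \left(-1 + 2\right) q = 1 q = q$)
$\left(16 + k{\left(u{\left(-6,5 \right)},13 \right)}\right)^{2} = \left(16 + 13\right)^{2} = 29^{2} = 841$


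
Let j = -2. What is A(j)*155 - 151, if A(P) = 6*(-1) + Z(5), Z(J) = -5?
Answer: -1856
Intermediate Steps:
A(P) = -11 (A(P) = 6*(-1) - 5 = -6 - 5 = -11)
A(j)*155 - 151 = -11*155 - 151 = -1705 - 151 = -1856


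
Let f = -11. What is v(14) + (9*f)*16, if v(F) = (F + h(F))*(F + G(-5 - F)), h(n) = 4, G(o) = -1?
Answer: -1350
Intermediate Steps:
v(F) = (-1 + F)*(4 + F) (v(F) = (F + 4)*(F - 1) = (4 + F)*(-1 + F) = (-1 + F)*(4 + F))
v(14) + (9*f)*16 = (-4 + 14² + 3*14) + (9*(-11))*16 = (-4 + 196 + 42) - 99*16 = 234 - 1584 = -1350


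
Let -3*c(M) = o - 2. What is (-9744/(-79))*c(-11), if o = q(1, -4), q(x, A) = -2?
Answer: 12992/79 ≈ 164.46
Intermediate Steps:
o = -2
c(M) = 4/3 (c(M) = -(-2 - 2)/3 = -⅓*(-4) = 4/3)
(-9744/(-79))*c(-11) = -9744/(-79)*(4/3) = -9744*(-1)/79*(4/3) = -48*(-203/79)*(4/3) = (9744/79)*(4/3) = 12992/79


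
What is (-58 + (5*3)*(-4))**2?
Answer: 13924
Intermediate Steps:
(-58 + (5*3)*(-4))**2 = (-58 + 15*(-4))**2 = (-58 - 60)**2 = (-118)**2 = 13924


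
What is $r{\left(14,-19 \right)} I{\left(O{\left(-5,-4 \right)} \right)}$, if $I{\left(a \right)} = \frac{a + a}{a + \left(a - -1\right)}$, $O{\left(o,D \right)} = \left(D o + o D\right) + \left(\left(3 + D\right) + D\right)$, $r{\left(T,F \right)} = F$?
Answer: $- \frac{1330}{71} \approx -18.732$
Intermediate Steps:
$O{\left(o,D \right)} = 3 + 2 D + 2 D o$ ($O{\left(o,D \right)} = \left(D o + D o\right) + \left(3 + 2 D\right) = 2 D o + \left(3 + 2 D\right) = 3 + 2 D + 2 D o$)
$I{\left(a \right)} = \frac{2 a}{1 + 2 a}$ ($I{\left(a \right)} = \frac{2 a}{a + \left(a + 1\right)} = \frac{2 a}{a + \left(1 + a\right)} = \frac{2 a}{1 + 2 a}$)
$r{\left(14,-19 \right)} I{\left(O{\left(-5,-4 \right)} \right)} = - 19 \frac{2 \left(3 + 2 \left(-4\right) + 2 \left(-4\right) \left(-5\right)\right)}{1 + 2 \left(3 + 2 \left(-4\right) + 2 \left(-4\right) \left(-5\right)\right)} = - 19 \frac{2 \left(3 - 8 + 40\right)}{1 + 2 \left(3 - 8 + 40\right)} = - 19 \cdot 2 \cdot 35 \frac{1}{1 + 2 \cdot 35} = - 19 \cdot 2 \cdot 35 \frac{1}{1 + 70} = - 19 \cdot 2 \cdot 35 \cdot \frac{1}{71} = \left(-19\right) \frac{70}{71} = - \frac{1330}{71}$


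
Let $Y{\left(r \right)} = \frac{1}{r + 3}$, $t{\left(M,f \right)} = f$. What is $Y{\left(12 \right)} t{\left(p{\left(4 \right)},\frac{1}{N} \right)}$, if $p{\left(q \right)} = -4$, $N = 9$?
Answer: $\frac{1}{135} \approx 0.0074074$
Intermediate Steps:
$Y{\left(r \right)} = \frac{1}{3 + r}$
$Y{\left(12 \right)} t{\left(p{\left(4 \right)},\frac{1}{N} \right)} = \frac{1}{\left(3 + 12\right) 9} = \frac{1}{15} \cdot \frac{1}{9} = \frac{1}{135}$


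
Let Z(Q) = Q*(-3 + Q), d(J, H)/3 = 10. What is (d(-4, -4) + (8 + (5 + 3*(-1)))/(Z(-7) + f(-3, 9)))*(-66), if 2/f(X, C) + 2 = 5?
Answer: -105435/53 ≈ -1989.3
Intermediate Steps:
d(J, H) = 30 (d(J, H) = 3*10 = 30)
f(X, C) = 2/3 (f(X, C) = 2/(-2 + 5) = 2/3)
(d(-4, -4) + (8 + (5 + 3*(-1)))/(Z(-7) + f(-3, 9)))*(-66) = (30 + (8 + (5 + 3*(-1)))/(-7*(-3 - 7) + 2/3))*(-66) = (30 + (8 + (5 - 3))/(-7*(-10) + 2/3))*(-66) = (30 + (8 + 2)/(70 + 2/3))*(-66) = (30 + 10/(212/3))*(-66) = (30 + 10*(3/212))*(-66) = (30 + 15/106)*(-66) = (3195/106)*(-66) = -105435/53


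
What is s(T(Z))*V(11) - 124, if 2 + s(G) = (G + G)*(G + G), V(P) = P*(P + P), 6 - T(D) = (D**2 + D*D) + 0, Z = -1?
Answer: 14880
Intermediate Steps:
T(D) = 6 - 2*D**2 (T(D) = 6 - ((D**2 + D*D) + 0) = 6 - ((D**2 + D**2) + 0) = 6 - (2*D**2 + 0) = 6 - 2*D**2)
V(P) = 2*P**2 (V(P) = P*(2*P) = 2*P**2)
s(G) = -2 + 4*G**2 (s(G) = -2 + (G + G)*(G + G) = -2 + (2*G)*(2*G) = -2 + 4*G**2)
s(T(Z))*V(11) - 124 = (-2 + 4*(6 - 2*(-1)**2)**2)*(2*11**2) - 124 = (-2 + 4*(6 - 2*1)**2)*(2*121) - 124 = (-2 + 4*(6 - 2)**2)*242 - 124 = (-2 + 4*4**2)*242 - 124 = (-2 + 4*16)*242 - 124 = (-2 + 64)*242 - 124 = 62*242 - 124 = 15004 - 124 = 14880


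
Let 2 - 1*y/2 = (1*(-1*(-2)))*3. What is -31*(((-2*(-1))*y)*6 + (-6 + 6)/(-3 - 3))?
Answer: 2976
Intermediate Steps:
y = -8 (y = 4 - 2*1*(-1*(-2))*3 = 4 - 2*1*2*3 = 4 - 4*3 = 4 - 2*6 = 4 - 12 = -8)
-31*(((-2*(-1))*y)*6 + (-6 + 6)/(-3 - 3)) = -31*((-2*(-1)*(-8))*6 + (-6 + 6)/(-3 - 3)) = -31*((2*(-8))*6 + 0/(-6)) = -31*(-16*6 + 0*(-⅙)) = -31*(-96 + 0) = -31*(-96) = 2976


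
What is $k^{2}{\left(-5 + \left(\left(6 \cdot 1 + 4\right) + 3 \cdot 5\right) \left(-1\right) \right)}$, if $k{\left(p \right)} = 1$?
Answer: $1$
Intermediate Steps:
$k^{2}{\left(-5 + \left(\left(6 \cdot 1 + 4\right) + 3 \cdot 5\right) \left(-1\right) \right)} = 1^{2} = 1$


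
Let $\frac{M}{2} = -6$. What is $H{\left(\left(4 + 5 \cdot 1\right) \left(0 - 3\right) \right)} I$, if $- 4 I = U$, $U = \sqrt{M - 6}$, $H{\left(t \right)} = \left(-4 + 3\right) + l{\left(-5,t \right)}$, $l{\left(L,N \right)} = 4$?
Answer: $- \frac{9 i \sqrt{2}}{4} \approx - 3.182 i$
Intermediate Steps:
$M = -12$ ($M = 2 \left(-6\right) = -12$)
$H{\left(t \right)} = 3$ ($H{\left(t \right)} = \left(-4 + 3\right) + 4 = -1 + 4 = 3$)
$U = 3 i \sqrt{2}$ ($U = \sqrt{-12 - 6} = \sqrt{-18} = 3 i \sqrt{2} \approx 4.2426 i$)
$I = - \frac{3 i \sqrt{2}}{4} \approx - 1.0607 i$
$H{\left(\left(4 + 5 \cdot 1\right) \left(0 - 3\right) \right)} I = 3 \left(- \frac{3 i \sqrt{2}}{4}\right) = - \frac{9 i \sqrt{2}}{4}$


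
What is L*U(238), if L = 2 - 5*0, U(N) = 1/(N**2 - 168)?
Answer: 1/28238 ≈ 3.5413e-5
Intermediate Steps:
U(N) = 1/(-168 + N**2)
L = 2 (L = 2 + 0 = 2)
L*U(238) = 2/(-168 + 238**2) = 2/(-168 + 56644) = 2/56476 = 2*(1/56476) = 1/28238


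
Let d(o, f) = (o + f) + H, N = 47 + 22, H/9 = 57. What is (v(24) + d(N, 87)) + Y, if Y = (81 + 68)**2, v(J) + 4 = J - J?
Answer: 22866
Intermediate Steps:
v(J) = -4 (v(J) = -4 + (J - J) = -4 + 0 = -4)
H = 513 (H = 9*57 = 513)
N = 69
d(o, f) = 513 + f + o (d(o, f) = (o + f) + 513 = (f + o) + 513 = 513 + f + o)
Y = 22201 (Y = 149**2 = 22201)
(v(24) + d(N, 87)) + Y = (-4 + (513 + 87 + 69)) + 22201 = (-4 + 669) + 22201 = 665 + 22201 = 22866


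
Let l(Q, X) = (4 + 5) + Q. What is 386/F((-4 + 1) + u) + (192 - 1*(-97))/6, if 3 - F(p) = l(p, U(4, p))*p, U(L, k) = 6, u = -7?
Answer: -293/42 ≈ -6.9762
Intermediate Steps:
l(Q, X) = 9 + Q
F(p) = 3 - p*(9 + p) (F(p) = 3 - (9 + p)*p = 3 - p*(9 + p))
386/F((-4 + 1) + u) + (192 - 1*(-97))/6 = 386/(3 - ((-4 + 1) - 7)*(9 + ((-4 + 1) - 7))) + (192 - 1*(-97))/6 = 386/(3 - (-3 - 7)*(9 + (-3 - 7))) + (192 + 97)*(⅙) = 386/(3 - 1*(-10)*(9 - 10)) + 289*(⅙) = 386/(3 - 1*(-10)*(-1)) + 289/6 = 386/(3 - 10) + 289/6 = 386/(-7) + 289/6 = 386*(-⅐) + 289/6 = -386/7 + 289/6 = -293/42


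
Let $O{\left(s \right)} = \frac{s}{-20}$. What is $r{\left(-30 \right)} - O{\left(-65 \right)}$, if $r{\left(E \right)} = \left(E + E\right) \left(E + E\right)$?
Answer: $\frac{14387}{4} \approx 3596.8$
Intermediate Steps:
$O{\left(s \right)} = - \frac{s}{20}$ ($O{\left(s \right)} = s \left(- \frac{1}{20}\right) = - \frac{s}{20}$)
$r{\left(E \right)} = 4 E^{2}$ ($r{\left(E \right)} = 2 E 2 E = 4 E^{2}$)
$r{\left(-30 \right)} - O{\left(-65 \right)} = 4 \left(-30\right)^{2} - \left(- \frac{1}{20}\right) \left(-65\right) = 4 \cdot 900 - \frac{13}{4} = 3600 - \frac{13}{4} = \frac{14387}{4}$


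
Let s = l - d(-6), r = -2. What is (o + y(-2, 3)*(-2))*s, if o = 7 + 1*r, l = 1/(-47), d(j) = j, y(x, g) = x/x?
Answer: 843/47 ≈ 17.936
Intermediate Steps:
y(x, g) = 1
l = -1/47 ≈ -0.021277
o = 5 (o = 7 + 1*(-2) = 7 - 2 = 5)
s = 281/47 (s = -1/47 - 1*(-6) = -1/47 + 6 = 281/47 ≈ 5.9787)
(o + y(-2, 3)*(-2))*s = (5 + 1*(-2))*(281/47) = (5 - 2)*(281/47) = 3*(281/47) = 843/47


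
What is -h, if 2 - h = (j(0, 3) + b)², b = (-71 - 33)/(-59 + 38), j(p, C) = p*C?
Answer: 9934/441 ≈ 22.526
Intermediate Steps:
j(p, C) = C*p
b = 104/21 (b = -104/(-21) = -104*(-1/21) = 104/21 ≈ 4.9524)
h = -9934/441 (h = 2 - (3*0 + 104/21)² = 2 - (0 + 104/21)² = 2 - (104/21)² = 2 - 1*10816/441 = 2 - 10816/441 = -9934/441 ≈ -22.526)
-h = -1*(-9934/441) = 9934/441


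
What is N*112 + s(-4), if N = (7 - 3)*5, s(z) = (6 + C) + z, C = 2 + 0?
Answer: 2244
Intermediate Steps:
C = 2
s(z) = 8 + z (s(z) = (6 + 2) + z = 8 + z)
N = 20 (N = 4*5 = 20)
N*112 + s(-4) = 20*112 + (8 - 4) = 2240 + 4 = 2244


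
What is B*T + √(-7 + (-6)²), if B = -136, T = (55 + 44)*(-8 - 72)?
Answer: 1077120 + √29 ≈ 1.0771e+6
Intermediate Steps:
T = -7920 (T = 99*(-80) = -7920)
B*T + √(-7 + (-6)²) = -136*(-7920) + √(-7 + (-6)²) = 1077120 + √(-7 + 36) = 1077120 + √29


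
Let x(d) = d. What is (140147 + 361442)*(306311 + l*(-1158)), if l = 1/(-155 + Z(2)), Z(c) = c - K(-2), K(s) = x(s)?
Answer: 23200557295091/151 ≈ 1.5365e+11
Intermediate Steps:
K(s) = s
Z(c) = 2 + c (Z(c) = c - 1*(-2) = c + 2 = 2 + c)
l = -1/151 (l = 1/(-155 + (2 + 2)) = 1/(-155 + 4) = 1/(-151) = -1/151 ≈ -0.0066225)
(140147 + 361442)*(306311 + l*(-1158)) = (140147 + 361442)*(306311 - 1/151*(-1158)) = 501589*(306311 + 1158/151) = 501589*(46254119/151) = 23200557295091/151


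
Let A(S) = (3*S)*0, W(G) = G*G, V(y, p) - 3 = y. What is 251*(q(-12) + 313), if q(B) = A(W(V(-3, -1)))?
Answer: 78563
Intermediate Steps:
V(y, p) = 3 + y
W(G) = G²
A(S) = 0
q(B) = 0
251*(q(-12) + 313) = 251*(0 + 313) = 251*313 = 78563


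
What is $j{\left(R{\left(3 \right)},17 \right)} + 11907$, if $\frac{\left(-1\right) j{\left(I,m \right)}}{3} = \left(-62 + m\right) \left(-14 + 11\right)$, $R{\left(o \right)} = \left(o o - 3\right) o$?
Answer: $11502$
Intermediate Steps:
$R{\left(o \right)} = o \left(-3 + o^{2}\right)$ ($R{\left(o \right)} = \left(o^{2} - 3\right) o = \left(-3 + o^{2}\right) o = o \left(-3 + o^{2}\right)$)
$j{\left(I,m \right)} = -558 + 9 m$ ($j{\left(I,m \right)} = - 3 \left(-62 + m\right) \left(-14 + 11\right) = - 3 \left(-62 + m\right) \left(-3\right) = - 3 \left(186 - 3 m\right) = -558 + 9 m$)
$j{\left(R{\left(3 \right)},17 \right)} + 11907 = \left(-558 + 9 \cdot 17\right) + 11907 = \left(-558 + 153\right) + 11907 = -405 + 11907 = 11502$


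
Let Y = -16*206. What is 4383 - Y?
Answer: 7679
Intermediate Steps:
Y = -3296
4383 - Y = 4383 - 1*(-3296) = 4383 + 3296 = 7679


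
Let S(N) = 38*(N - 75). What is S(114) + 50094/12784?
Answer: 9497991/6392 ≈ 1485.9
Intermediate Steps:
S(N) = -2850 + 38*N (S(N) = 38*(-75 + N) = -2850 + 38*N)
S(114) + 50094/12784 = (-2850 + 38*114) + 50094/12784 = (-2850 + 4332) + 50094*(1/12784) = 1482 + 25047/6392 = 9497991/6392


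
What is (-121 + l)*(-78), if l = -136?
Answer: 20046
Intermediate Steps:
(-121 + l)*(-78) = (-121 - 136)*(-78) = -257*(-78) = 20046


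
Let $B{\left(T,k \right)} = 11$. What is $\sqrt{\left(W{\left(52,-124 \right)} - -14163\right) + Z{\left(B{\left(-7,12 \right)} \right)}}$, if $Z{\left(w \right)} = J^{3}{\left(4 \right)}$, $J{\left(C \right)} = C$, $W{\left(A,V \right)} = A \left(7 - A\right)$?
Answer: $\sqrt{11887} \approx 109.03$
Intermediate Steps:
$Z{\left(w \right)} = 64$ ($Z{\left(w \right)} = 4^{3} = 64$)
$\sqrt{\left(W{\left(52,-124 \right)} - -14163\right) + Z{\left(B{\left(-7,12 \right)} \right)}} = \sqrt{\left(52 \left(7 - 52\right) - -14163\right) + 64} = \sqrt{\left(52 \left(7 - 52\right) + 14163\right) + 64} = \sqrt{\left(52 \left(-45\right) + 14163\right) + 64} = \sqrt{\left(-2340 + 14163\right) + 64} = \sqrt{11823 + 64} = \sqrt{11887}$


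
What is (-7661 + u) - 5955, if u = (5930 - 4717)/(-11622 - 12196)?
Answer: -324307101/23818 ≈ -13616.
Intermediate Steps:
u = -1213/23818 (u = 1213/(-23818) = 1213*(-1/23818) = -1213/23818 ≈ -0.050928)
(-7661 + u) - 5955 = (-7661 - 1213/23818) - 5955 = -182470911/23818 - 5955 = -324307101/23818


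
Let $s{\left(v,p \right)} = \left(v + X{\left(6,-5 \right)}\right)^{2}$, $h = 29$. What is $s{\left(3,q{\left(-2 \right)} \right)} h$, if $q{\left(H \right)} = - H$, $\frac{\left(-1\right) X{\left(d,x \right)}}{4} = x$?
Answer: $15341$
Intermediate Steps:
$X{\left(d,x \right)} = - 4 x$
$s{\left(v,p \right)} = \left(20 + v\right)^{2}$ ($s{\left(v,p \right)} = \left(v - -20\right)^{2} = \left(v + 20\right)^{2} = \left(20 + v\right)^{2}$)
$s{\left(3,q{\left(-2 \right)} \right)} h = \left(20 + 3\right)^{2} \cdot 29 = 23^{2} \cdot 29 = 529 \cdot 29 = 15341$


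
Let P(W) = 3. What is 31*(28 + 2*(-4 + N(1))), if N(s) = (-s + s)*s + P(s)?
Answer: 806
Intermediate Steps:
N(s) = 3 (N(s) = (-s + s)*s + 3 = 0*s + 3 = 0 + 3 = 3)
31*(28 + 2*(-4 + N(1))) = 31*(28 + 2*(-4 + 3)) = 31*(28 + 2*(-1)) = 31*(28 - 2) = 31*26 = 806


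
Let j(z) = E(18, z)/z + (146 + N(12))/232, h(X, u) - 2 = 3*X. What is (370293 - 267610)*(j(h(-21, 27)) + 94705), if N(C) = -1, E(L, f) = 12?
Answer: 4745623096067/488 ≈ 9.7246e+9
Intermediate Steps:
h(X, u) = 2 + 3*X
j(z) = 5/8 + 12/z (j(z) = 12/z + (146 - 1)/232 = 12/z + 145*(1/232) = 12/z + 5/8 = 5/8 + 12/z)
(370293 - 267610)*(j(h(-21, 27)) + 94705) = (370293 - 267610)*((5/8 + 12/(2 + 3*(-21))) + 94705) = 102683*((5/8 + 12/(2 - 63)) + 94705) = 102683*((5/8 + 12/(-61)) + 94705) = 102683*((5/8 + 12*(-1/61)) + 94705) = 102683*((5/8 - 12/61) + 94705) = 102683*(209/488 + 94705) = 102683*(46216249/488) = 4745623096067/488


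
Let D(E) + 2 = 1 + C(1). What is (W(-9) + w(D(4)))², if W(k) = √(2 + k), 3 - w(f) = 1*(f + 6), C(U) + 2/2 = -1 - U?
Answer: (1 + I*√7)² ≈ -6.0 + 5.2915*I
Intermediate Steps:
C(U) = -2 - U (C(U) = -1 + (-1 - U) = -2 - U)
D(E) = -4 (D(E) = -2 + (1 + (-2 - 1*1)) = -2 + (1 + (-2 - 1)) = -2 + (1 - 3) = -2 - 2 = -4)
w(f) = -3 - f (w(f) = 3 - (f + 6) = 3 - (6 + f) = 3 + (-6 - f) = -3 - f)
(W(-9) + w(D(4)))² = (√(2 - 9) + (-3 - 1*(-4)))² = (√(-7) + (-3 + 4))² = (I*√7 + 1)² = (1 + I*√7)²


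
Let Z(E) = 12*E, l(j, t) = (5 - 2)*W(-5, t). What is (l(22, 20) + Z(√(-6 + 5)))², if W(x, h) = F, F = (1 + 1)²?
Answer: 288*I ≈ 288.0*I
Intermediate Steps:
F = 4 (F = 2² = 4)
W(x, h) = 4
l(j, t) = 12 (l(j, t) = (5 - 2)*4 = 3*4 = 12)
(l(22, 20) + Z(√(-6 + 5)))² = (12 + 12*√(-6 + 5))² = (12 + 12*√(-1))² = (12 + 12*I)²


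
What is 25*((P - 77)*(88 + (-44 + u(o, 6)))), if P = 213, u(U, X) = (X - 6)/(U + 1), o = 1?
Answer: 149600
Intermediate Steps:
u(U, X) = (-6 + X)/(1 + U)
25*((P - 77)*(88 + (-44 + u(o, 6)))) = 25*((213 - 77)*(88 + (-44 + (-6 + 6)/(1 + 1)))) = 25*(136*(88 + (-44 + 0/2))) = 25*(136*(88 + (-44 + (1/2)*0))) = 25*(136*(88 + (-44 + 0))) = 25*(136*(88 - 44)) = 25*(136*44) = 25*5984 = 149600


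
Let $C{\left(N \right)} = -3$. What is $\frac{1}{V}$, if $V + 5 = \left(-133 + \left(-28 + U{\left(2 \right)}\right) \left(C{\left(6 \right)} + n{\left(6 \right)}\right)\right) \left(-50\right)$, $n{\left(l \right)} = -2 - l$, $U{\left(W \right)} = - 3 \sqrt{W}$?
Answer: $- \frac{1751}{14241005} + \frac{66 \sqrt{2}}{2848201} \approx -9.0184 \cdot 10^{-5}$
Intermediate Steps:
$V = -8755 - 1650 \sqrt{2}$ ($V = -5 + \left(-133 + \left(-28 - 3 \sqrt{2}\right) \left(-3 - 8\right)\right) \left(-50\right) = -5 + \left(-133 + \left(-28 - 3 \sqrt{2}\right) \left(-11\right)\right) \left(-50\right) = -5 + \left(-133 + \left(308 + 33 \sqrt{2}\right)\right) \left(-50\right) = -5 + \left(175 + 33 \sqrt{2}\right) \left(-50\right) = -5 - \left(8750 + 1650 \sqrt{2}\right) = -8755 - 1650 \sqrt{2} \approx -11088.0$)
$\frac{1}{V} = \frac{1}{-8755 - 1650 \sqrt{2}}$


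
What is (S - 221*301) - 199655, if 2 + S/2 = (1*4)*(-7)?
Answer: -266236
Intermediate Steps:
S = -60 (S = -4 + 2*((1*4)*(-7)) = -4 + 2*(4*(-7)) = -4 + 2*(-28) = -4 - 56 = -60)
(S - 221*301) - 199655 = (-60 - 221*301) - 199655 = (-60 - 66521) - 199655 = -66581 - 199655 = -266236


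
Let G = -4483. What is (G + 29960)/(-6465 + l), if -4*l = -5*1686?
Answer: -50954/8715 ≈ -5.8467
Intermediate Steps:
l = 4215/2 (l = -(-5)*1686/4 = -1/4*(-8430) = 4215/2 ≈ 2107.5)
(G + 29960)/(-6465 + l) = (-4483 + 29960)/(-6465 + 4215/2) = 25477/(-8715/2) = 25477*(-2/8715) = -50954/8715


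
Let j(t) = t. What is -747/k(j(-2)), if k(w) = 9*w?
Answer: 83/2 ≈ 41.500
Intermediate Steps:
-747/k(j(-2)) = -747/(9*(-2)) = -747/(-18) = -747*(-1/18) = 83/2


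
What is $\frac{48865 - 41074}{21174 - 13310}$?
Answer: $\frac{7791}{7864} \approx 0.99072$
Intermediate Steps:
$\frac{48865 - 41074}{21174 - 13310} = \frac{7791}{7864}$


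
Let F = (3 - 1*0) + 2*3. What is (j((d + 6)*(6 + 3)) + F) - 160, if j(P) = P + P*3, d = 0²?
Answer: 65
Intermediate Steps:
d = 0
j(P) = 4*P (j(P) = P + 3*P = 4*P)
F = 9 (F = (3 + 0) + 6 = 3 + 6 = 9)
(j((d + 6)*(6 + 3)) + F) - 160 = (4*((0 + 6)*(6 + 3)) + 9) - 160 = (4*(6*9) + 9) - 160 = (4*54 + 9) - 160 = (216 + 9) - 160 = 225 - 160 = 65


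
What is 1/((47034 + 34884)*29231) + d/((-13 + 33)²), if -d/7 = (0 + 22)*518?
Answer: -23877206045797/119727252900 ≈ -199.43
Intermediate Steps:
d = -79772 (d = -7*(0 + 22)*518 = -154*518 = -7*11396 = -79772)
1/((47034 + 34884)*29231) + d/((-13 + 33)²) = 1/((47034 + 34884)*29231) - 79772/(-13 + 33)² = (1/29231)/81918 - 79772/(20²) = (1/81918)*(1/29231) - 79772/400 = 1/2394545058 - 79772*1/400 = 1/2394545058 - 19943/100 = -23877206045797/119727252900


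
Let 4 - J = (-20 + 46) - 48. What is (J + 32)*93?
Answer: 5394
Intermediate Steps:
J = 26 (J = 4 - ((-20 + 46) - 48) = 4 - (26 - 48) = 4 - 1*(-22) = 4 + 22 = 26)
(J + 32)*93 = (26 + 32)*93 = 58*93 = 5394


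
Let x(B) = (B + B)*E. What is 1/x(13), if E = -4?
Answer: -1/104 ≈ -0.0096154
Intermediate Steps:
x(B) = -8*B (x(B) = (B + B)*(-4) = (2*B)*(-4) = -8*B)
1/x(13) = 1/(-8*13) = 1/(-104) = -1/104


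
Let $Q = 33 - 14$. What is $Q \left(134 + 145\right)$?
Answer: $5301$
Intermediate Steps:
$Q = 19$ ($Q = 33 - 14 = 19$)
$Q \left(134 + 145\right) = 19 \left(134 + 145\right) = 19 \cdot 279 = 5301$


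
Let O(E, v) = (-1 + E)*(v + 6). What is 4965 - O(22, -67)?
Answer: 6246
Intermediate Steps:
O(E, v) = (-1 + E)*(6 + v)
4965 - O(22, -67) = 4965 - (-6 - 1*(-67) + 6*22 + 22*(-67)) = 4965 - (-6 + 67 + 132 - 1474) = 4965 - 1*(-1281) = 4965 + 1281 = 6246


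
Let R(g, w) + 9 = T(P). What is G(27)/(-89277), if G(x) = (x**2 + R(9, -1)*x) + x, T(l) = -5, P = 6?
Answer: -126/29759 ≈ -0.0042340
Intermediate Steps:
R(g, w) = -14 (R(g, w) = -9 - 5 = -14)
G(x) = x**2 - 13*x (G(x) = (x**2 - 14*x) + x = x**2 - 13*x)
G(27)/(-89277) = (27*(-13 + 27))/(-89277) = (27*14)*(-1/89277) = 378*(-1/89277) = -126/29759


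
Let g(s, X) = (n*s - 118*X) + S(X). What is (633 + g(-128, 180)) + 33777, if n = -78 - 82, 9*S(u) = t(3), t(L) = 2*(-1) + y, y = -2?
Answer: 302846/9 ≈ 33650.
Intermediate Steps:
t(L) = -4 (t(L) = 2*(-1) - 2 = -2 - 2 = -4)
S(u) = -4/9 (S(u) = (1/9)*(-4) = -4/9)
n = -160
g(s, X) = -4/9 - 160*s - 118*X (g(s, X) = (-160*s - 118*X) - 4/9 = -4/9 - 160*s - 118*X)
(633 + g(-128, 180)) + 33777 = (633 + (-4/9 - 160*(-128) - 118*180)) + 33777 = (633 + (-4/9 + 20480 - 21240)) + 33777 = (633 - 6844/9) + 33777 = -1147/9 + 33777 = 302846/9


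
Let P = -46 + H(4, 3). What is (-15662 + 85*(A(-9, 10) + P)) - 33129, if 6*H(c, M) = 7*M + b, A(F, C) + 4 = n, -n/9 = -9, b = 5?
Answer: -137363/3 ≈ -45788.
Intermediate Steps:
n = 81 (n = -9*(-9) = 81)
A(F, C) = 77 (A(F, C) = -4 + 81 = 77)
H(c, M) = 5/6 + 7*M/6 (H(c, M) = (7*M + 5)/6 = (5 + 7*M)/6 = 5/6 + 7*M/6)
P = -125/3 (P = -46 + (5/6 + (7/6)*3) = -46 + (5/6 + 7/2) = -46 + 13/3 = -125/3 ≈ -41.667)
(-15662 + 85*(A(-9, 10) + P)) - 33129 = (-15662 + 85*(77 - 125/3)) - 33129 = (-15662 + 85*(106/3)) - 33129 = (-15662 + 9010/3) - 33129 = -37976/3 - 33129 = -137363/3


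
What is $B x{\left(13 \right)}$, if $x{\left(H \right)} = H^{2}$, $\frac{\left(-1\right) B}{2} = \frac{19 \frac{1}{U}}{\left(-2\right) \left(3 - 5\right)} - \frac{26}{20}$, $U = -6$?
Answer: $\frac{42419}{60} \approx 706.98$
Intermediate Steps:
$B = \frac{251}{60}$ ($B = - 2 \left(\frac{19 \frac{1}{-6}}{\left(-2\right) \left(3 - 5\right)} - \frac{26}{20}\right) = - 2 \left(\frac{19 \left(- \frac{1}{6}\right)}{\left(-2\right) \left(-2\right)} - \frac{13}{10}\right) = - 2 \left(- \frac{19}{6 \cdot 4} - \frac{13}{10}\right) = - 2 \left(\left(- \frac{19}{6}\right) \frac{1}{4} - \frac{13}{10}\right) = - 2 \left(- \frac{19}{24} - \frac{13}{10}\right) = \left(-2\right) \left(- \frac{251}{120}\right) = \frac{251}{60} \approx 4.1833$)
$B x{\left(13 \right)} = \frac{251 \cdot 13^{2}}{60} = \frac{251}{60} \cdot 169 = \frac{42419}{60}$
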